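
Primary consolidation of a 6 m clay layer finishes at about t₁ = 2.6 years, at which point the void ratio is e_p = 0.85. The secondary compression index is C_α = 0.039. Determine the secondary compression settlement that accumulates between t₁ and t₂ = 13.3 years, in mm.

Secondary compression: S_s = C_α·H/(1+e_p)·log₁₀(t₂/t₁)
S_s = 0.039×6/(1+0.85)×log₁₀(13.3/2.6)
    = 0.1265 × 0.7089 = 0.08966 m

S_s ≈ 89.7 mm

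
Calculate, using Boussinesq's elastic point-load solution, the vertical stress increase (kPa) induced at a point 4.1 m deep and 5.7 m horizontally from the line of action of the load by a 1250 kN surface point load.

Boussinesq vertical stress below a point load on an elastic half-space:
Δσ_z = 3P/(2πz²) · [1 + (r/z)²]^(−5/2)
r/z = 5.7/4.1 = 1.3902; [1+(r/z)²]^(−5/2) = 0.067889.
Δσ_z = 3×1250/(2π×4.1²) × 0.067889 = 35.505 × 0.067889 = 2.41 kPa

Δσ_z ≈ 2.41 kPa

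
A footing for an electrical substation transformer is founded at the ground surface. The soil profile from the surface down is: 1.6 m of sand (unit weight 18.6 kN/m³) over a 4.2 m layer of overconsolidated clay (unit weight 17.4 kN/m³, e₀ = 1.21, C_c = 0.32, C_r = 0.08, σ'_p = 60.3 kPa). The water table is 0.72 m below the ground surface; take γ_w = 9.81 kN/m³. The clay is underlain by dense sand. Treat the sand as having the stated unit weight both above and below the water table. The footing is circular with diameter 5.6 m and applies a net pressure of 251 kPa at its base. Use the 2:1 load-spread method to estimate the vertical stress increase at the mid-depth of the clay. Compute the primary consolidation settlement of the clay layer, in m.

S_c ≈ 0.231 m

Mid-depth of clay below the ground surface: z = 1.6 + 4.2/2 = 3.7 m.
Total vertical stress at mid-clay: σ_v = 18.6×1.6 + 17.4×2.1 = 66.3 kPa.
Pore pressure: u = 9.81×(3.7 − 0.72) = 29.234 kPa.
Initial effective stress: σ'_0 = σ_v − u = 66.3 − 29.234 = 37.066 kPa.
Stress increase at mid-clay by the 2:1 spreading method:
Δσ ≈ qD²/(D+z)² = 251×5.6²/(5.6+3.7)² = 91.009 kPa
Final effective stress: σ'_f = 37.066 + 91.009 = 128.07 kPa.
σ'_f = 128.07 > σ'_p = 60.3 kPa, so the stress path crosses the preconsolidation pressure — recompression up to σ'_p, then virgin compression beyond:
S_c = H/(1+e₀)·[C_r·log₁₀(σ'_p/σ'_0) + C_c·log₁₀(σ'_f/σ'_p)]
    = 4.2/2.21 × [0.08×log₁₀(60.3/37.066) + 0.32×log₁₀(128.07/60.3)]
    = 1.9005 × [0.016907 + 0.10468] = 0.2311 m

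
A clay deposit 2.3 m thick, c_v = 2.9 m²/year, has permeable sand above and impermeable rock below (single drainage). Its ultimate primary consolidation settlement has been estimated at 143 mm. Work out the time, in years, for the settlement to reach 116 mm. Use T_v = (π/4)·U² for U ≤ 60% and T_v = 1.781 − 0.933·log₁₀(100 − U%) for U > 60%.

Drainage path length: H_d = H = 2.3 m (single drainage).
U = S(t)/S_ult = 116/143 = 0.8112.
U > 60%: T_v = 1.781 − 0.933·log₁₀(100 − 81.119) = 0.59047.
t = T_v·H_d²/c_v = 0.59047×2.3²/2.9 = 1.077 years.

t ≈ 1.08 years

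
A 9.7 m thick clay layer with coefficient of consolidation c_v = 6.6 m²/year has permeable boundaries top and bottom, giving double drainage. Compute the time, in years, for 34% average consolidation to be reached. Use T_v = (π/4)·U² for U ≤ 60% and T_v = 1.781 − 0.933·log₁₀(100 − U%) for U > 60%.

t ≈ 0.324 years

Drainage path length: H_d = H/2 = 4.85 m (double drainage).
U ≤ 60%: T_v = (π/4)·U² = (π/4)×0.34² = 0.090792.
t = T_v·H_d²/c_v = 0.090792×4.85²/6.6 = 0.3236 years.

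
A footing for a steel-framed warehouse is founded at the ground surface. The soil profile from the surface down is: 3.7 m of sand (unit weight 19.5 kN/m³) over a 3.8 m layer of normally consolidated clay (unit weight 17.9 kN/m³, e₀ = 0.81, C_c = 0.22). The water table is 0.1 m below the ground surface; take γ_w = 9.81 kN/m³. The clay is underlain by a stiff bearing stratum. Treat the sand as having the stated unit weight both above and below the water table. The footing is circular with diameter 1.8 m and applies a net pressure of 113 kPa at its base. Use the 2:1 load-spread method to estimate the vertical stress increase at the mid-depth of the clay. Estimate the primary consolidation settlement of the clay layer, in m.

S_c ≈ 0.0242 m

Mid-depth of clay below the ground surface: z = 3.7 + 3.8/2 = 5.6 m.
Total vertical stress at mid-clay: σ_v = 19.5×3.7 + 17.9×1.9 = 106.16 kPa.
Pore pressure: u = 9.81×(5.6 − 0.1) = 53.955 kPa.
Initial effective stress: σ'_0 = σ_v − u = 106.16 − 53.955 = 52.205 kPa.
Stress increase at mid-clay by the 2:1 spreading method:
Δσ ≈ qD²/(D+z)² = 113×1.8²/(1.8+5.6)² = 6.6859 kPa
Final effective stress: σ'_f = σ'_0 + Δσ = 52.205 + 6.6859 = 58.891 kPa.
Normally consolidated clay, so the full stress increment lies on the virgin compression line:
S_c = C_c·H/(1+e₀)·log₁₀(σ'_f/σ'_0) = 0.22×3.8/(1+0.81)×log₁₀(58.891/52.205)
    = 0.46188 × 0.052337 = 0.02417 m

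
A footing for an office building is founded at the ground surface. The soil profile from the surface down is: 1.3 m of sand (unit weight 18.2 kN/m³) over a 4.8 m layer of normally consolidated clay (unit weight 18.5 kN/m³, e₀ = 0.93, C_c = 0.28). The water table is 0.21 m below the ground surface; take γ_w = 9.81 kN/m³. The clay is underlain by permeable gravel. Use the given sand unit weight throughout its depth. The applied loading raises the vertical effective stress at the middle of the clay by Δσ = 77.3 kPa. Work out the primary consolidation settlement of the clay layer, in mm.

S_c ≈ 360 mm

Mid-depth of clay below the ground surface: z = 1.3 + 4.8/2 = 3.7 m.
Total vertical stress at mid-clay: σ_v = 18.2×1.3 + 18.5×2.4 = 68.06 kPa.
Pore pressure: u = 9.81×(3.7 − 0.21) = 34.237 kPa.
Initial effective stress: σ'_0 = σ_v − u = 68.06 − 34.237 = 33.823 kPa.
Final effective stress: σ'_f = σ'_0 + Δσ = 33.823 + 77.3 = 111.12 kPa.
Normally consolidated clay, so the full stress increment lies on the virgin compression line:
S_c = C_c·H/(1+e₀)·log₁₀(σ'_f/σ'_0) = 0.28×4.8/(1+0.93)×log₁₀(111.12/33.823)
    = 0.69637 × 0.51658 = 0.3597 m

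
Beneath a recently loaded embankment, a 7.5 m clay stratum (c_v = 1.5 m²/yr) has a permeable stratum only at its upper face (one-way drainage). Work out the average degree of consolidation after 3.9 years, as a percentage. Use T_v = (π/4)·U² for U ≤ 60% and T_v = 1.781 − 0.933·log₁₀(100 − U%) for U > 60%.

U ≈ 36.4 %

Drainage path length: H_d = H = 7.5 m (single drainage).
T_v = c_v·t/H_d² = 1.5×3.9/7.5² = 0.104.
T_v = 0.104 corresponds to the U ≤ 60% branch:
U = √(4T_v/π) = 0.3639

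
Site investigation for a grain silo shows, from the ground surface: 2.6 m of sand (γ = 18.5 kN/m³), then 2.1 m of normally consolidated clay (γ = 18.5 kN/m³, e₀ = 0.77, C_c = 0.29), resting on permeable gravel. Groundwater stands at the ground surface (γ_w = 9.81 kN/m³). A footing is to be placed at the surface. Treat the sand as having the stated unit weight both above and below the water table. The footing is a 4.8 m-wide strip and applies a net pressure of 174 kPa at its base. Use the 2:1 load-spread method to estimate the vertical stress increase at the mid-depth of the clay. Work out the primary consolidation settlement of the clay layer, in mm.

Mid-depth of clay below the ground surface: z = 2.6 + 2.1/2 = 3.65 m.
Total vertical stress at mid-clay: σ_v = 18.5×2.6 + 18.5×1.05 = 67.525 kPa.
Pore pressure: u = 9.81×(3.65 − 0) = 35.806 kPa.
Initial effective stress: σ'_0 = σ_v − u = 67.525 − 35.806 = 31.719 kPa.
Stress increase at mid-clay by the 2:1 spreading method:
Δσ = qB/(B+z) = 174×4.8/(4.8+3.65) = 98.84 kPa
Final effective stress: σ'_f = σ'_0 + Δσ = 31.719 + 98.84 = 130.56 kPa.
Normally consolidated clay, so the full stress increment lies on the virgin compression line:
S_c = C_c·H/(1+e₀)·log₁₀(σ'_f/σ'_0) = 0.29×2.1/(1+0.77)×log₁₀(130.56/31.719)
    = 0.34407 × 0.61449 = 0.2114 m

S_c ≈ 211 mm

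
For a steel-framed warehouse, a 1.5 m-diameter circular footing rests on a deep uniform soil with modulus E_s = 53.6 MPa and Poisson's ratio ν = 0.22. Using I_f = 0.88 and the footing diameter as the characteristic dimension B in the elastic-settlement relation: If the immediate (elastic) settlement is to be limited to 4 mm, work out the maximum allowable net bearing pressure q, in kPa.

q ≈ 171 kPa

E_s = 53.6 MPa = 53600 kPa.
S_e = q·B·(1−ν²)/E_s · I_f  ⇒  q = S_e·E_s / (B·(1−ν²)·I_f).
q = 0.004 × 53600 / (1.5 × 0.9516 × 0.88) = 170.7 kPa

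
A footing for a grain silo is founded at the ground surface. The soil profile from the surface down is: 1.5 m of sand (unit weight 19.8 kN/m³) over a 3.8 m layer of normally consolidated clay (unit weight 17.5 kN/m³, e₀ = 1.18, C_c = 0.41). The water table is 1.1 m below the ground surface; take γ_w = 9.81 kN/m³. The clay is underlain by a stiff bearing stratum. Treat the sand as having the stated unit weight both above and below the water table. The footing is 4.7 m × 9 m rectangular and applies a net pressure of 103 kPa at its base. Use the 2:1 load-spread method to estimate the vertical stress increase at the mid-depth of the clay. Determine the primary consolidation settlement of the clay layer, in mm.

S_c ≈ 226 mm

Mid-depth of clay below the ground surface: z = 1.5 + 3.8/2 = 3.4 m.
Total vertical stress at mid-clay: σ_v = 19.8×1.5 + 17.5×1.9 = 62.95 kPa.
Pore pressure: u = 9.81×(3.4 − 1.1) = 22.563 kPa.
Initial effective stress: σ'_0 = σ_v − u = 62.95 − 22.563 = 40.387 kPa.
Stress increase at mid-clay by the 2:1 spreading method:
Δσ = qBL/((B+z)(L+z)) = 103×4.7×9/((4.7+3.4)(9+3.4)) = 43.378 kPa
Final effective stress: σ'_f = σ'_0 + Δσ = 40.387 + 43.378 = 83.765 kPa.
Normally consolidated clay, so the full stress increment lies on the virgin compression line:
S_c = C_c·H/(1+e₀)·log₁₀(σ'_f/σ'_0) = 0.41×3.8/(1+1.18)×log₁₀(83.765/40.387)
    = 0.71468 × 0.31682 = 0.2264 m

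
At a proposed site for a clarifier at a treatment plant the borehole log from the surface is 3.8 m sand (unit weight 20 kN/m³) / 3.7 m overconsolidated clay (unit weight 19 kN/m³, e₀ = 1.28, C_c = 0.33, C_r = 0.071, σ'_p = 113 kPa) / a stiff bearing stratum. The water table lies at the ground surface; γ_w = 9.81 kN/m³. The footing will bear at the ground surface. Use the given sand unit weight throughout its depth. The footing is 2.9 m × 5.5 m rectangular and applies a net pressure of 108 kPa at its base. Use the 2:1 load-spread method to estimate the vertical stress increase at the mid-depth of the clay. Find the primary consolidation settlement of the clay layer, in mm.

S_c ≈ 14.1 mm

Mid-depth of clay below the ground surface: z = 3.8 + 3.7/2 = 5.65 m.
Total vertical stress at mid-clay: σ_v = 20×3.8 + 19×1.85 = 111.15 kPa.
Pore pressure: u = 9.81×(5.65 − 0) = 55.427 kPa.
Initial effective stress: σ'_0 = σ_v − u = 111.15 − 55.427 = 55.723 kPa.
Stress increase at mid-clay by the 2:1 spreading method:
Δσ = qBL/((B+z)(L+z)) = 108×2.9×5.5/((2.9+5.65)(5.5+5.65)) = 18.069 kPa
Final effective stress: σ'_f = 55.723 + 18.069 = 73.792 kPa.
σ'_f = 73.792 ≤ σ'_p = 113 kPa, so the clay remains overconsolidated and only the recompression index applies:
S_c = C_r·H/(1+e₀)·log₁₀(σ'_f/σ'_0) = 0.071×3.7/2.28×log₁₀(73.792/55.723)
    = 0.11522 × 0.12197 = 0.01405 m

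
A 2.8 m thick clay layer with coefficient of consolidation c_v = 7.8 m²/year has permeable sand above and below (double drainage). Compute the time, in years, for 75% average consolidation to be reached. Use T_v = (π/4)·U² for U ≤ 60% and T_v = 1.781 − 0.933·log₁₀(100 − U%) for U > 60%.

Drainage path length: H_d = H/2 = 1.4 m (double drainage).
U > 60%: T_v = 1.781 − 0.933·log₁₀(100 − 75) = 0.47672.
t = T_v·H_d²/c_v = 0.47672×1.4²/7.8 = 0.1198 years.

t ≈ 0.12 years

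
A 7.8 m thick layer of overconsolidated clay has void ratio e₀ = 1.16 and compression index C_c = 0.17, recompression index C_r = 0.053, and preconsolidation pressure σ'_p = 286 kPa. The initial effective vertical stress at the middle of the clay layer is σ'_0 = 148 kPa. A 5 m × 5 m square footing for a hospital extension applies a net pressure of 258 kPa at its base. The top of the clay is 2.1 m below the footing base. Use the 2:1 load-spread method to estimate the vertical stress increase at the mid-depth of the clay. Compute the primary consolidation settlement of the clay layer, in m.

S_c ≈ 0.0256 m

Mid-depth of clay below the footing base: z = 2.1 + 7.8/2 = 6 m.
Stress increase at mid-clay by the 2:1 spreading method:
Δσ = qBL/((B+z)(L+z)) = 258×5×5/((5+6)(5+6)) = 53.306 kPa
Final effective stress: σ'_f = 148 + 53.306 = 201.31 kPa.
σ'_f = 201.31 ≤ σ'_p = 286 kPa, so the clay remains overconsolidated and only the recompression index applies:
S_c = C_r·H/(1+e₀)·log₁₀(σ'_f/σ'_0) = 0.053×7.8/2.16×log₁₀(201.31/148)
    = 0.19139 × 0.1336 = 0.02557 m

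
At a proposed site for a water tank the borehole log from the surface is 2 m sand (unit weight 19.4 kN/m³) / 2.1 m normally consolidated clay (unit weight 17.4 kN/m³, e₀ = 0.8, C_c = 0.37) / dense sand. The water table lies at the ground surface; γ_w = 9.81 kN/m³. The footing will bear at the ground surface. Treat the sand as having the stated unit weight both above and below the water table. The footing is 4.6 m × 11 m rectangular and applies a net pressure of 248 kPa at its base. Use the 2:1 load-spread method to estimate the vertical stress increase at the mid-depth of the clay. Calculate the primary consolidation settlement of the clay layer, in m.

Mid-depth of clay below the ground surface: z = 2 + 2.1/2 = 3.05 m.
Total vertical stress at mid-clay: σ_v = 19.4×2 + 17.4×1.05 = 57.07 kPa.
Pore pressure: u = 9.81×(3.05 − 0) = 29.921 kPa.
Initial effective stress: σ'_0 = σ_v − u = 57.07 − 29.921 = 27.149 kPa.
Stress increase at mid-clay by the 2:1 spreading method:
Δσ = qBL/((B+z)(L+z)) = 248×4.6×11/((4.6+3.05)(11+3.05)) = 116.75 kPa
Final effective stress: σ'_f = σ'_0 + Δσ = 27.149 + 116.75 = 143.9 kPa.
Normally consolidated clay, so the full stress increment lies on the virgin compression line:
S_c = C_c·H/(1+e₀)·log₁₀(σ'_f/σ'_0) = 0.37×2.1/(1+0.8)×log₁₀(143.9/27.149)
    = 0.43167 × 0.72431 = 0.3127 m

S_c ≈ 0.313 m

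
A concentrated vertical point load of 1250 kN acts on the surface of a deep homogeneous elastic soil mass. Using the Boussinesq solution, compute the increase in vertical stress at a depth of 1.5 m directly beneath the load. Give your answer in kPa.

Δσ_z ≈ 265 kPa

Boussinesq vertical stress below a point load on an elastic half-space:
Δσ_z = 3P/(2πz²) · [1 + (r/z)²]^(−5/2)
r/z = 0/1.5 = 0; [1+(r/z)²]^(−5/2) = 1.
Δσ_z = 3×1250/(2π×1.5²) × 1 = 265.26 × 1 = 265.3 kPa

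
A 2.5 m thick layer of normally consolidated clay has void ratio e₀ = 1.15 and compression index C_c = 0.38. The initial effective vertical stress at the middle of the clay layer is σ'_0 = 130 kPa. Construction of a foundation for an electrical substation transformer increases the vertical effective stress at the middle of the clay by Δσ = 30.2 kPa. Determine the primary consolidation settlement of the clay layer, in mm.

S_c ≈ 40.1 mm

Final effective stress: σ'_f = σ'_0 + Δσ = 130 + 30.2 = 160.2 kPa.
Normally consolidated clay, so the full stress increment lies on the virgin compression line:
S_c = C_c·H/(1+e₀)·log₁₀(σ'_f/σ'_0) = 0.38×2.5/(1+1.15)×log₁₀(160.2/130)
    = 0.44186 × 0.090719 = 0.04009 m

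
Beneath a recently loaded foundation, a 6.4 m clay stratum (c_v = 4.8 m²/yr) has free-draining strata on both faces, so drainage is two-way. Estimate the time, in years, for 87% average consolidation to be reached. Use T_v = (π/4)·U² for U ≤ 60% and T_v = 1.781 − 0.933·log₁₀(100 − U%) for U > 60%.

Drainage path length: H_d = H/2 = 3.2 m (double drainage).
U > 60%: T_v = 1.781 − 0.933·log₁₀(100 − 87) = 0.74169.
t = T_v·H_d²/c_v = 0.74169×3.2²/4.8 = 1.582 years.

t ≈ 1.58 years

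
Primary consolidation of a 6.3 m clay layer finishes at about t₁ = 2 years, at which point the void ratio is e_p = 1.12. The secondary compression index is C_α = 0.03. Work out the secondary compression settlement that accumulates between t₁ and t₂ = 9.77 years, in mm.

S_s ≈ 61.4 mm

Secondary compression: S_s = C_α·H/(1+e_p)·log₁₀(t₂/t₁)
S_s = 0.03×6.3/(1+1.12)×log₁₀(9.77/2)
    = 0.08915 × 0.6889 = 0.06141 m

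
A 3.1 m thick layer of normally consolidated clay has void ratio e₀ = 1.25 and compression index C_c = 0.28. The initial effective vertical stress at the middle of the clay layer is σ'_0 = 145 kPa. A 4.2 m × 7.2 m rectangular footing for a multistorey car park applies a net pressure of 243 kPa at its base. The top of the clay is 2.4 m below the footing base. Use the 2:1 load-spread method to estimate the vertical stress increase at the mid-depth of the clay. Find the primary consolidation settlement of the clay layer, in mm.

Mid-depth of clay below the footing base: z = 2.4 + 3.1/2 = 3.95 m.
Stress increase at mid-clay by the 2:1 spreading method:
Δσ = qBL/((B+z)(L+z)) = 243×4.2×7.2/((4.2+3.95)(7.2+3.95)) = 80.864 kPa
Final effective stress: σ'_f = σ'_0 + Δσ = 145 + 80.864 = 225.86 kPa.
Normally consolidated clay, so the full stress increment lies on the virgin compression line:
S_c = C_c·H/(1+e₀)·log₁₀(σ'_f/σ'_0) = 0.28×3.1/(1+1.25)×log₁₀(225.86/145)
    = 0.38578 × 0.19247 = 0.07425 m

S_c ≈ 74.3 mm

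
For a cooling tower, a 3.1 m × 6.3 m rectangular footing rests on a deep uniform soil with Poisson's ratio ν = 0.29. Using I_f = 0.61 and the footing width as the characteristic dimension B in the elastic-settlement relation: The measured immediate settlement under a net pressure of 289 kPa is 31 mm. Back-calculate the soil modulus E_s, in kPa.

S_e = q·B·(1−ν²)/E_s · I_f  ⇒  E_s = q·B·(1−ν²)·I_f / S_e.
E_s = 289 × 3.1 × 0.9159 × 0.61 / 0.031 = 16150 kPa

E_s ≈ 16100 kPa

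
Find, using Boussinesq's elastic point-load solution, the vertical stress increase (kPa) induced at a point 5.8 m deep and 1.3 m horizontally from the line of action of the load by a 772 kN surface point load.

Boussinesq vertical stress below a point load on an elastic half-space:
Δσ_z = 3P/(2πz²) · [1 + (r/z)²]^(−5/2)
r/z = 1.3/5.8 = 0.22414; [1+(r/z)²]^(−5/2) = 0.88467.
Δσ_z = 3×772/(2π×5.8²) × 0.88467 = 10.957 × 0.88467 = 9.693 kPa

Δσ_z ≈ 9.69 kPa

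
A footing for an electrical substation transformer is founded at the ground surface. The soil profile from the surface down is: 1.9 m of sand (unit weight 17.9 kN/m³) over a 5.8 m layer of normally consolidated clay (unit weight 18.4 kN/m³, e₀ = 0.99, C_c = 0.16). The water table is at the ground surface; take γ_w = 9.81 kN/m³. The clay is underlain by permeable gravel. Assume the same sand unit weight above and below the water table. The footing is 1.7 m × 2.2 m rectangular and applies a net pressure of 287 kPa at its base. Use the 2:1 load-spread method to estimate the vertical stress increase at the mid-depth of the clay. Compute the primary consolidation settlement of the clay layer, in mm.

Mid-depth of clay below the ground surface: z = 1.9 + 5.8/2 = 4.8 m.
Total vertical stress at mid-clay: σ_v = 17.9×1.9 + 18.4×2.9 = 87.37 kPa.
Pore pressure: u = 9.81×(4.8 − 0) = 47.088 kPa.
Initial effective stress: σ'_0 = σ_v − u = 87.37 − 47.088 = 40.282 kPa.
Stress increase at mid-clay by the 2:1 spreading method:
Δσ = qBL/((B+z)(L+z)) = 287×1.7×2.2/((1.7+4.8)(2.2+4.8)) = 23.591 kPa
Final effective stress: σ'_f = σ'_0 + Δσ = 40.282 + 23.591 = 63.873 kPa.
Normally consolidated clay, so the full stress increment lies on the virgin compression line:
S_c = C_c·H/(1+e₀)·log₁₀(σ'_f/σ'_0) = 0.16×5.8/(1+0.99)×log₁₀(63.873/40.282)
    = 0.46633 × 0.20021 = 0.09336 m

S_c ≈ 93.4 mm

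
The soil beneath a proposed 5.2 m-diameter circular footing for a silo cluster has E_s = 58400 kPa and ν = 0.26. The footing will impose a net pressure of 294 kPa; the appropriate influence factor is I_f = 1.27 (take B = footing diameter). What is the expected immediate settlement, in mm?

S_e ≈ 31 mm

Immediate (elastic) settlement: S_e = q·B·(1−ν²)/E_s · I_f.
S_e = 294 × 5.2 × (1 − 0.26²) / 58400 × 1.27
    = 294 × 5.2 × 0.9324 / 58400 × 1.27
    = 0.031 m = 31 mm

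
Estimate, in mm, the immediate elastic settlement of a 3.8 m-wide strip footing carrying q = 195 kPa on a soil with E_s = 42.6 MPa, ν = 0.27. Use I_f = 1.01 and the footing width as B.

Immediate (elastic) settlement: S_e = q·B·(1−ν²)/E_s · I_f.
E_s = 42.6 MPa = 42600 kPa.
S_e = 195 × 3.8 × (1 − 0.27²) / 42600 × 1.01
    = 195 × 3.8 × 0.9271 / 42600 × 1.01
    = 0.01629 m = 16.29 mm

S_e ≈ 16.3 mm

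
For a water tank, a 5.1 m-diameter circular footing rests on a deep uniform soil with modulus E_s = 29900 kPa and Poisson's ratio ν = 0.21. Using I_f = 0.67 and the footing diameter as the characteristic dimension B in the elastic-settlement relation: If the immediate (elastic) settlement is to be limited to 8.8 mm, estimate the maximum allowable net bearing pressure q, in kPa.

S_e = q·B·(1−ν²)/E_s · I_f  ⇒  q = S_e·E_s / (B·(1−ν²)·I_f).
q = 0.0088 × 29900 / (5.1 × 0.9559 × 0.67) = 80.56 kPa

q ≈ 80.6 kPa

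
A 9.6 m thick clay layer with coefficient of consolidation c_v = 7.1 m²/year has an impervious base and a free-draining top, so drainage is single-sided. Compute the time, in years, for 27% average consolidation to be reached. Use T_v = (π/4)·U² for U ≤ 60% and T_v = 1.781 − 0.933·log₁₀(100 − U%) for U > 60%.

t ≈ 0.743 years

Drainage path length: H_d = H = 9.6 m (single drainage).
U ≤ 60%: T_v = (π/4)·U² = (π/4)×0.27² = 0.057256.
t = T_v·H_d²/c_v = 0.057256×9.6²/7.1 = 0.7432 years.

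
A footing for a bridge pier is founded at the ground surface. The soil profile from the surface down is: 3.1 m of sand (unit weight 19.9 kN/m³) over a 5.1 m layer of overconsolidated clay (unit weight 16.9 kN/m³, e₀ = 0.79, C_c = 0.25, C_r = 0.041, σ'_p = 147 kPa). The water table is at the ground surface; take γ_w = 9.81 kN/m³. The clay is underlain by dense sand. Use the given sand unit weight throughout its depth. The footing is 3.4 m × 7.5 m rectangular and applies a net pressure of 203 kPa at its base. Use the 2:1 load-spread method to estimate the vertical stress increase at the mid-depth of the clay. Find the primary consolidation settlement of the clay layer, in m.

S_c ≈ 0.0321 m

Mid-depth of clay below the ground surface: z = 3.1 + 5.1/2 = 5.65 m.
Total vertical stress at mid-clay: σ_v = 19.9×3.1 + 16.9×2.55 = 104.78 kPa.
Pore pressure: u = 9.81×(5.65 − 0) = 55.427 kPa.
Initial effective stress: σ'_0 = σ_v − u = 104.78 − 55.427 = 49.353 kPa.
Stress increase at mid-clay by the 2:1 spreading method:
Δσ = qBL/((B+z)(L+z)) = 203×3.4×7.5/((3.4+5.65)(7.5+5.65)) = 43.497 kPa
Final effective stress: σ'_f = 49.353 + 43.497 = 92.85 kPa.
σ'_f = 92.85 ≤ σ'_p = 147 kPa, so the clay remains overconsolidated and only the recompression index applies:
S_c = C_r·H/(1+e₀)·log₁₀(σ'_f/σ'_0) = 0.041×5.1/1.79×log₁₀(92.85/49.353)
    = 0.11682 × 0.27447 = 0.03206 m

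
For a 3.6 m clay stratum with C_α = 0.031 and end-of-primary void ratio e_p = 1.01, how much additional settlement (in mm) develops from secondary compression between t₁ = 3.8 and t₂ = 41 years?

Secondary compression: S_s = C_α·H/(1+e_p)·log₁₀(t₂/t₁)
S_s = 0.031×3.6/(1+1.01)×log₁₀(41/3.8)
    = 0.05552 × 1.033 = 0.05735 m

S_s ≈ 57.4 mm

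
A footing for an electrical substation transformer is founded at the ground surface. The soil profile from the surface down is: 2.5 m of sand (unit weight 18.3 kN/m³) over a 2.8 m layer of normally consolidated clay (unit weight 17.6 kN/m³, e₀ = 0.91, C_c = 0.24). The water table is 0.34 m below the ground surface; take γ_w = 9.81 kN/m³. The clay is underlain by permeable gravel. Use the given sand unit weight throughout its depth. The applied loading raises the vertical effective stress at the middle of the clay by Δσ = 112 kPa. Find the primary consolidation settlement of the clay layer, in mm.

Mid-depth of clay below the ground surface: z = 2.5 + 2.8/2 = 3.9 m.
Total vertical stress at mid-clay: σ_v = 18.3×2.5 + 17.6×1.4 = 70.39 kPa.
Pore pressure: u = 9.81×(3.9 − 0.34) = 34.924 kPa.
Initial effective stress: σ'_0 = σ_v − u = 70.39 − 34.924 = 35.466 kPa.
Final effective stress: σ'_f = σ'_0 + Δσ = 35.466 + 112 = 147.47 kPa.
Normally consolidated clay, so the full stress increment lies on the virgin compression line:
S_c = C_c·H/(1+e₀)·log₁₀(σ'_f/σ'_0) = 0.24×2.8/(1+0.91)×log₁₀(147.47/35.466)
    = 0.35183 × 0.61889 = 0.2177 m

S_c ≈ 218 mm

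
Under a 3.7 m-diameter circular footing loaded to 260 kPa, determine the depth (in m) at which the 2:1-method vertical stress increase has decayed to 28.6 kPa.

z ≈ 7.46 m

2:1 spreading — at depth z the loaded area has grown by z in each plan dimension:
qD²/(D+z)² = Δσ_z ⇒ z = D(√(q/Δσ_z) − 1) = 3.7×(√(260/28.6) − 1) = 7.456 m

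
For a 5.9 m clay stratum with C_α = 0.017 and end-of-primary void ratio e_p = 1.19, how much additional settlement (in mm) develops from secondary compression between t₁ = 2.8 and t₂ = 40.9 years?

S_s ≈ 53.3 mm

Secondary compression: S_s = C_α·H/(1+e_p)·log₁₀(t₂/t₁)
S_s = 0.017×5.9/(1+1.19)×log₁₀(40.9/2.8)
    = 0.0458 × 1.165 = 0.05334 m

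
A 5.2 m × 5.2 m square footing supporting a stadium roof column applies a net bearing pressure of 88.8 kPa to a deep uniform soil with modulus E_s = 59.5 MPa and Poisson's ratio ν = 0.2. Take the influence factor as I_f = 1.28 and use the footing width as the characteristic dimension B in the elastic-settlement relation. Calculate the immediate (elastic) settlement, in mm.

S_e ≈ 9.54 mm

Immediate (elastic) settlement: S_e = q·B·(1−ν²)/E_s · I_f.
E_s = 59.5 MPa = 59500 kPa.
S_e = 88.8 × 5.2 × (1 − 0.2²) / 59500 × 1.28
    = 88.8 × 5.2 × 0.96 / 59500 × 1.28
    = 0.009536 m = 9.536 mm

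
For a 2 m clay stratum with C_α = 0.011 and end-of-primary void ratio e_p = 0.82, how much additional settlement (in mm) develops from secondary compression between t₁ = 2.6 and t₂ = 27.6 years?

S_s ≈ 12.4 mm

Secondary compression: S_s = C_α·H/(1+e_p)·log₁₀(t₂/t₁)
S_s = 0.011×2/(1+0.82)×log₁₀(27.6/2.6)
    = 0.01209 × 1.026 = 0.0124 m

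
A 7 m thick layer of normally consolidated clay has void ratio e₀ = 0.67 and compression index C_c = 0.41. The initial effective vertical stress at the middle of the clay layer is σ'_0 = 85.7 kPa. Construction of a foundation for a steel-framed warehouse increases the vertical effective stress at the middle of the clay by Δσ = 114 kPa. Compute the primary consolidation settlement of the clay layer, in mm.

S_c ≈ 631 mm

Final effective stress: σ'_f = σ'_0 + Δσ = 85.7 + 114 = 199.7 kPa.
Normally consolidated clay, so the full stress increment lies on the virgin compression line:
S_c = C_c·H/(1+e₀)·log₁₀(σ'_f/σ'_0) = 0.41×7/(1+0.67)×log₁₀(199.7/85.7)
    = 1.7186 × 0.3674 = 0.6314 m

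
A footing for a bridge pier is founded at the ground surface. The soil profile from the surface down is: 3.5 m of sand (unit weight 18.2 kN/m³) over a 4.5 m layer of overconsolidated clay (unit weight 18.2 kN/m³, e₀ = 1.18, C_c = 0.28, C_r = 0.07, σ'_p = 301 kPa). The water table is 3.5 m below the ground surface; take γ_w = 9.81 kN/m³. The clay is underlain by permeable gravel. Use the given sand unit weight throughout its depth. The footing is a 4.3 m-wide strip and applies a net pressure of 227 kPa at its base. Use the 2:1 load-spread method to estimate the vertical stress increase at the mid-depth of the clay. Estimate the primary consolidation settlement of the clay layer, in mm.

S_c ≈ 48.8 mm

Mid-depth of clay below the ground surface: z = 3.5 + 4.5/2 = 5.75 m.
Total vertical stress at mid-clay: σ_v = 18.2×3.5 + 18.2×2.25 = 104.65 kPa.
Pore pressure: u = 9.81×(5.75 − 3.5) = 22.073 kPa.
Initial effective stress: σ'_0 = σ_v − u = 104.65 − 22.073 = 82.577 kPa.
Stress increase at mid-clay by the 2:1 spreading method:
Δσ = qB/(B+z) = 227×4.3/(4.3+5.75) = 97.124 kPa
Final effective stress: σ'_f = 82.577 + 97.124 = 179.7 kPa.
σ'_f = 179.7 ≤ σ'_p = 301 kPa, so the clay remains overconsolidated and only the recompression index applies:
S_c = C_r·H/(1+e₀)·log₁₀(σ'_f/σ'_0) = 0.07×4.5/2.18×log₁₀(179.7/82.577)
    = 0.14449 × 0.33769 = 0.04879 m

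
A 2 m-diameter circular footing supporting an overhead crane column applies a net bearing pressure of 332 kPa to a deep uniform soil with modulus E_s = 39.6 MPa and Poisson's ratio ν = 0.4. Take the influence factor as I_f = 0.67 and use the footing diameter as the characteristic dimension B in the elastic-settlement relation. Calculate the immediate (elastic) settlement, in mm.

S_e ≈ 9.44 mm

Immediate (elastic) settlement: S_e = q·B·(1−ν²)/E_s · I_f.
E_s = 39.6 MPa = 39600 kPa.
S_e = 332 × 2 × (1 − 0.4²) / 39600 × 0.67
    = 332 × 2 × 0.84 / 39600 × 0.67
    = 0.009437 m = 9.437 mm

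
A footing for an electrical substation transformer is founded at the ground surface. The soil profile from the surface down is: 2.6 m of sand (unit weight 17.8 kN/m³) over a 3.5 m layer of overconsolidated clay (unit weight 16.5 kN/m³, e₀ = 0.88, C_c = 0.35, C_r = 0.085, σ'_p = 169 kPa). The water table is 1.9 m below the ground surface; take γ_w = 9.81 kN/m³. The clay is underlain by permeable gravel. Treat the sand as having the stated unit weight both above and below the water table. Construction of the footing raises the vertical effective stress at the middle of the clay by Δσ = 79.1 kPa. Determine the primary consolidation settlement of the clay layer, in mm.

Mid-depth of clay below the ground surface: z = 2.6 + 3.5/2 = 4.35 m.
Total vertical stress at mid-clay: σ_v = 17.8×2.6 + 16.5×1.75 = 75.155 kPa.
Pore pressure: u = 9.81×(4.35 − 1.9) = 24.035 kPa.
Initial effective stress: σ'_0 = σ_v − u = 75.155 − 24.035 = 51.12 kPa.
Final effective stress: σ'_f = 51.12 + 79.1 = 130.22 kPa.
σ'_f = 130.22 ≤ σ'_p = 169 kPa, so the clay remains overconsolidated and only the recompression index applies:
S_c = C_r·H/(1+e₀)·log₁₀(σ'_f/σ'_0) = 0.085×3.5/1.88×log₁₀(130.22/51.12)
    = 0.15824 × 0.40609 = 0.06426 m

S_c ≈ 64.3 mm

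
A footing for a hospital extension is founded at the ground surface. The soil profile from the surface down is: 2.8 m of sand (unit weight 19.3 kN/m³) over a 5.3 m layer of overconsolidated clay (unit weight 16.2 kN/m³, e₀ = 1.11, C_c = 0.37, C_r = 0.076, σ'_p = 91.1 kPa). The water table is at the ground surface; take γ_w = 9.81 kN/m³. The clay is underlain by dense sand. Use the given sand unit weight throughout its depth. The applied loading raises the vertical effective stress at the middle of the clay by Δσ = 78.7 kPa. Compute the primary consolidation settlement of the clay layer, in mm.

S_c ≈ 180 mm

Mid-depth of clay below the ground surface: z = 2.8 + 5.3/2 = 5.45 m.
Total vertical stress at mid-clay: σ_v = 19.3×2.8 + 16.2×2.65 = 96.97 kPa.
Pore pressure: u = 9.81×(5.45 − 0) = 53.465 kPa.
Initial effective stress: σ'_0 = σ_v − u = 96.97 − 53.465 = 43.505 kPa.
Final effective stress: σ'_f = 43.505 + 78.7 = 122.21 kPa.
σ'_f = 122.21 > σ'_p = 91.1 kPa, so the stress path crosses the preconsolidation pressure — recompression up to σ'_p, then virgin compression beyond:
S_c = H/(1+e₀)·[C_r·log₁₀(σ'_p/σ'_0) + C_c·log₁₀(σ'_f/σ'_p)]
    = 5.3/2.11 × [0.076×log₁₀(91.1/43.505) + 0.37×log₁₀(122.21/91.1)]
    = 2.5118 × [0.024394 + 0.047208] = 0.1798 m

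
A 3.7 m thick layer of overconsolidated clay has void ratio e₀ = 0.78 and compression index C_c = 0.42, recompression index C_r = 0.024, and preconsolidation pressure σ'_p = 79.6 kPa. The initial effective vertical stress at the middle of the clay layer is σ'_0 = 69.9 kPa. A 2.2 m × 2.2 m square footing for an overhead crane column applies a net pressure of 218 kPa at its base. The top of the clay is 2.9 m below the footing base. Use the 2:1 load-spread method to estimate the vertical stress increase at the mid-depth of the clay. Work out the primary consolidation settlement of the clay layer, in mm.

Mid-depth of clay below the footing base: z = 2.9 + 3.7/2 = 4.75 m.
Stress increase at mid-clay by the 2:1 spreading method:
Δσ = qBL/((B+z)(L+z)) = 218×2.2×2.2/((2.2+4.75)(2.2+4.75)) = 21.844 kPa
Final effective stress: σ'_f = 69.9 + 21.844 = 91.744 kPa.
σ'_f = 91.744 > σ'_p = 79.6 kPa, so the stress path crosses the preconsolidation pressure — recompression up to σ'_p, then virgin compression beyond:
S_c = H/(1+e₀)·[C_r·log₁₀(σ'_p/σ'_0) + C_c·log₁₀(σ'_f/σ'_p)]
    = 3.7/1.78 × [0.024×log₁₀(79.6/69.9) + 0.42×log₁₀(91.744/79.6)]
    = 2.0787 × [0.0013545 + 0.025899] = 0.05665 m

S_c ≈ 56.7 mm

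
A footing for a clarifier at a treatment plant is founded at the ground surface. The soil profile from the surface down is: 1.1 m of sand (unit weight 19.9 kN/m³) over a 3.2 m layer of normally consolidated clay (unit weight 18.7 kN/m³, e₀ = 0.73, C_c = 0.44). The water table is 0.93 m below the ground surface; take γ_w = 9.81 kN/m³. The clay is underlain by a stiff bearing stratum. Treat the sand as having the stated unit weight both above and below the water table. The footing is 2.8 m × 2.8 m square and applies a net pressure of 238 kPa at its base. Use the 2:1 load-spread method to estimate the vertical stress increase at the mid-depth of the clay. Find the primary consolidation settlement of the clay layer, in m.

S_c ≈ 0.363 m

Mid-depth of clay below the ground surface: z = 1.1 + 3.2/2 = 2.7 m.
Total vertical stress at mid-clay: σ_v = 19.9×1.1 + 18.7×1.6 = 51.81 kPa.
Pore pressure: u = 9.81×(2.7 − 0.93) = 17.364 kPa.
Initial effective stress: σ'_0 = σ_v − u = 51.81 − 17.364 = 34.446 kPa.
Stress increase at mid-clay by the 2:1 spreading method:
Δσ = qBL/((B+z)(L+z)) = 238×2.8×2.8/((2.8+2.7)(2.8+2.7)) = 61.683 kPa
Final effective stress: σ'_f = σ'_0 + Δσ = 34.446 + 61.683 = 96.129 kPa.
Normally consolidated clay, so the full stress increment lies on the virgin compression line:
S_c = C_c·H/(1+e₀)·log₁₀(σ'_f/σ'_0) = 0.44×3.2/(1+0.73)×log₁₀(96.129/34.446)
    = 0.81387 × 0.44572 = 0.3628 m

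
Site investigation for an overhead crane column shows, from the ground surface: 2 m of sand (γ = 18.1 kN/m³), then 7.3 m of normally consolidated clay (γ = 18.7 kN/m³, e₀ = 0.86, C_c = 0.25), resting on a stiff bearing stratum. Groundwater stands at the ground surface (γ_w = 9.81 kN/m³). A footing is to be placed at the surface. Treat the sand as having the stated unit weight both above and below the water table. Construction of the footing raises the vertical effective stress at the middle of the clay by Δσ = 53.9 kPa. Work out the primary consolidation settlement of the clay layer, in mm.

S_c ≈ 316 mm

Mid-depth of clay below the ground surface: z = 2 + 7.3/2 = 5.65 m.
Total vertical stress at mid-clay: σ_v = 18.1×2 + 18.7×3.65 = 104.45 kPa.
Pore pressure: u = 9.81×(5.65 − 0) = 55.427 kPa.
Initial effective stress: σ'_0 = σ_v − u = 104.45 − 55.427 = 49.023 kPa.
Final effective stress: σ'_f = σ'_0 + Δσ = 49.023 + 53.9 = 102.92 kPa.
Normally consolidated clay, so the full stress increment lies on the virgin compression line:
S_c = C_c·H/(1+e₀)·log₁₀(σ'_f/σ'_0) = 0.25×7.3/(1+0.86)×log₁₀(102.92/49.023)
    = 0.98118 × 0.3221 = 0.316 m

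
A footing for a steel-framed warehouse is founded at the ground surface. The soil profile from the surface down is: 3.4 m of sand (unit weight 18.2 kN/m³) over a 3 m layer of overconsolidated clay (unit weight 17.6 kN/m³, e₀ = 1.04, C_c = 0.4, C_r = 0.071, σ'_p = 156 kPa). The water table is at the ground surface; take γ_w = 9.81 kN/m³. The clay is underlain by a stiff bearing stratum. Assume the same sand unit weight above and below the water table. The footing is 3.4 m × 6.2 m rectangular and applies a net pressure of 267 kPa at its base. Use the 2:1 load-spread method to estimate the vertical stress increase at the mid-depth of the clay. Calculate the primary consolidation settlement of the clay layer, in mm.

Mid-depth of clay below the ground surface: z = 3.4 + 3/2 = 4.9 m.
Total vertical stress at mid-clay: σ_v = 18.2×3.4 + 17.6×1.5 = 88.28 kPa.
Pore pressure: u = 9.81×(4.9 − 0) = 48.069 kPa.
Initial effective stress: σ'_0 = σ_v − u = 88.28 − 48.069 = 40.211 kPa.
Stress increase at mid-clay by the 2:1 spreading method:
Δσ = qBL/((B+z)(L+z)) = 267×3.4×6.2/((3.4+4.9)(6.2+4.9)) = 61.092 kPa
Final effective stress: σ'_f = 40.211 + 61.092 = 101.3 kPa.
σ'_f = 101.3 ≤ σ'_p = 156 kPa, so the clay remains overconsolidated and only the recompression index applies:
S_c = C_r·H/(1+e₀)·log₁₀(σ'_f/σ'_0) = 0.071×3/2.04×log₁₀(101.3/40.211)
    = 0.10441 × 0.40126 = 0.0419 m

S_c ≈ 41.9 mm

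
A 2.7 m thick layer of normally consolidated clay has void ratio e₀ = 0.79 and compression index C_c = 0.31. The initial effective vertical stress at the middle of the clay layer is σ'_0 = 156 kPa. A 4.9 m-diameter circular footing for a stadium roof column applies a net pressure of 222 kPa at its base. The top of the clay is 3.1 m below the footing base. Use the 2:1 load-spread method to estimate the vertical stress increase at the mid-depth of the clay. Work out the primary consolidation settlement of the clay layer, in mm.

S_c ≈ 67 mm

Mid-depth of clay below the footing base: z = 3.1 + 2.7/2 = 4.45 m.
Stress increase at mid-clay by the 2:1 spreading method:
Δσ ≈ qD²/(D+z)² = 222×4.9²/(4.9+4.45)² = 60.971 kPa
Final effective stress: σ'_f = σ'_0 + Δσ = 156 + 60.971 = 216.97 kPa.
Normally consolidated clay, so the full stress increment lies on the virgin compression line:
S_c = C_c·H/(1+e₀)·log₁₀(σ'_f/σ'_0) = 0.31×2.7/(1+0.79)×log₁₀(216.97/156)
    = 0.4676 × 0.14328 = 0.067 m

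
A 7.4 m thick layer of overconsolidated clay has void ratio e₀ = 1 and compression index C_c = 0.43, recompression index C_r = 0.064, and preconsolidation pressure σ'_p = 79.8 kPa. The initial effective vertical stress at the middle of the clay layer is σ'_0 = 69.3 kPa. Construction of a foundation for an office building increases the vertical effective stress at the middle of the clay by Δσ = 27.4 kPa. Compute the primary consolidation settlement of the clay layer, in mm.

S_c ≈ 147 mm

Final effective stress: σ'_f = 69.3 + 27.4 = 96.7 kPa.
σ'_f = 96.7 > σ'_p = 79.8 kPa, so the stress path crosses the preconsolidation pressure — recompression up to σ'_p, then virgin compression beyond:
S_c = H/(1+e₀)·[C_r·log₁₀(σ'_p/σ'_0) + C_c·log₁₀(σ'_f/σ'_p)]
    = 7.4/2 × [0.064×log₁₀(79.8/69.3) + 0.43×log₁₀(96.7/79.8)]
    = 3.7 × [0.0039213 + 0.035872] = 0.1472 m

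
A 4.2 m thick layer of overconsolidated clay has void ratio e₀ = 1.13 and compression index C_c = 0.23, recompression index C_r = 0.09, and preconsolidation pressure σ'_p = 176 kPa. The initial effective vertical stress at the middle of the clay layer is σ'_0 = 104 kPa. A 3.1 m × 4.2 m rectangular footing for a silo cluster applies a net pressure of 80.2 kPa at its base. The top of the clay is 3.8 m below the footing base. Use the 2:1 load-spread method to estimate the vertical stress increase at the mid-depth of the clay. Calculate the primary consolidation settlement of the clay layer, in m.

Mid-depth of clay below the footing base: z = 3.8 + 4.2/2 = 5.9 m.
Stress increase at mid-clay by the 2:1 spreading method:
Δσ = qBL/((B+z)(L+z)) = 80.2×3.1×4.2/((3.1+5.9)(4.2+5.9)) = 11.487 kPa
Final effective stress: σ'_f = 104 + 11.487 = 115.49 kPa.
σ'_f = 115.49 ≤ σ'_p = 176 kPa, so the clay remains overconsolidated and only the recompression index applies:
S_c = C_r·H/(1+e₀)·log₁₀(σ'_f/σ'_0) = 0.09×4.2/2.13×log₁₀(115.49/104)
    = 0.17746 × 0.045511 = 0.008076 m

S_c ≈ 0.00808 m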